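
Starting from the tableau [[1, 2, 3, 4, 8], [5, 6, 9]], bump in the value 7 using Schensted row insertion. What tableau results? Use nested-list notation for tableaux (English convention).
In row 1, 7 replaces 8 (the leftmost entry greater than 7); 8 is bumped to row 2. In row 2, 8 replaces 9 (the leftmost entry greater than 8); 9 is bumped to row 3. 9 starts a new row 3. The new tableau is [[1, 2, 3, 4, 7], [5, 6, 8], [9]].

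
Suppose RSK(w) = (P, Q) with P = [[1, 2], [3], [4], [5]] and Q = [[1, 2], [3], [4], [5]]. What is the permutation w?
1 5 4 3 2

Reverse the RSK construction: for i from n down to 1, find the cell of Q containing i, remove the entry at that cell from P, and reverse-bump it up through P; the value ejected from row 1 is w(i).

Step i=5: Q has 5 at row 4, column 1; remove 5 from row 4 of P and reverse-bump: 5 enters row 3 and ejects 4; 4 enters row 2 and ejects 3; 3 enters row 1 and ejects 2. So w(5) = 2. P is now [[1, 3], [4], [5]].
Step i=4: Q has 4 at row 3, column 1; remove 5 from row 3 of P and reverse-bump: 5 enters row 2 and ejects 4; 4 enters row 1 and ejects 3. So w(4) = 3. P is now [[1, 4], [5]].
Step i=3: Q has 3 at row 2, column 1; remove 5 from row 2 of P and reverse-bump: 5 enters row 1 and ejects 4. So w(3) = 4. P is now [[1, 5]].
Step i=2: Q has 2 at row 1, column 2; remove that cell from P, ejecting 5. So w(2) = 5. P is now [[1]].
Step i=1: Q has 1 at row 1, column 1; remove that cell from P, ejecting 1. So w(1) = 1. P is now [].

So w = 1 5 4 3 2.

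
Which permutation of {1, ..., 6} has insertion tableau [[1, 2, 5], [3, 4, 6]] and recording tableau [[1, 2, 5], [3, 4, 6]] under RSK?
Reverse the RSK construction: for i from n down to 1, find the cell of Q containing i, remove the entry at that cell from P, and reverse-bump it up through P; the value ejected from row 1 is w(i).

Step i=6: Q has 6 at row 2, column 3; remove 6 from row 2 of P and reverse-bump: 6 enters row 1 and ejects 5. So w(6) = 5. P is now [[1, 2, 6], [3, 4]].
Step i=5: Q has 5 at row 1, column 3; remove that cell from P, ejecting 6. So w(5) = 6. P is now [[1, 2], [3, 4]].
Step i=4: Q has 4 at row 2, column 2; remove 4 from row 2 of P and reverse-bump: 4 enters row 1 and ejects 2. So w(4) = 2. P is now [[1, 4], [3]].
Step i=3: Q has 3 at row 2, column 1; remove 3 from row 2 of P and reverse-bump: 3 enters row 1 and ejects 1. So w(3) = 1. P is now [[3, 4]].
Step i=2: Q has 2 at row 1, column 2; remove that cell from P, ejecting 4. So w(2) = 4. P is now [[3]].
Step i=1: Q has 1 at row 1, column 1; remove that cell from P, ejecting 3. So w(1) = 3. P is now [].

So w = 3 4 1 2 6 5.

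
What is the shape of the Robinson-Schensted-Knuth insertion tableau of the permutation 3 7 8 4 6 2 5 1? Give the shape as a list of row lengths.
RSK row insertion gives P = [[1, 4, 5], [2, 6], [3, 8], [7]], which has shape [3, 2, 2, 1].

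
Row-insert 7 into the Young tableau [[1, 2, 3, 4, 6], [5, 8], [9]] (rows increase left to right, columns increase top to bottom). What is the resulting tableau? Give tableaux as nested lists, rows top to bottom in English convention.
[[1, 2, 3, 4, 6, 7], [5, 8], [9]]

7 is larger than every entry of row 1, so it is appended to row 1. The new tableau is [[1, 2, 3, 4, 6, 7], [5, 8], [9]].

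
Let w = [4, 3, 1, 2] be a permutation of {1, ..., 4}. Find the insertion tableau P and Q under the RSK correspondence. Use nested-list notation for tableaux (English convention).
P = [[1, 2], [3], [4]], Q = [[1, 4], [2], [3]]

Insert each entry of the permutation into P by Schensted row insertion, recording in Q the position of each new cell.

Insert 4: appended to row 1. P = [[4]], Q = [[1]].
Insert 3: 3 bumps 4 from row 1; 4 starts row 2. P = [[3], [4]], Q = [[1], [2]].
Insert 1: 1 bumps 3 from row 1; 3 bumps 4 from row 2; 4 starts row 3. P = [[1], [3], [4]], Q = [[1], [2], [3]].
Insert 2: appended to row 1. P = [[1, 2], [3], [4]], Q = [[1, 4], [2], [3]].

So P = [[1, 2], [3], [4]], Q = [[1, 4], [2], [3]].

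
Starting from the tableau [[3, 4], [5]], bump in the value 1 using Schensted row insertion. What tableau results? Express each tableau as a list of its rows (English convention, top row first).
In row 1, 1 replaces 3 (the leftmost entry greater than 1); 3 is bumped to row 2. In row 2, 3 replaces 5 (the leftmost entry greater than 3); 5 is bumped to row 3. 5 starts a new row 3. The new tableau is [[1, 4], [3], [5]].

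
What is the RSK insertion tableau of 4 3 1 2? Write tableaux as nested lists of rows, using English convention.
Insert 4: appended to row 1. P = [[4]].
Insert 3: 3 bumps 4 from row 1; 4 starts row 2. P = [[3], [4]].
Insert 1: 1 bumps 3 from row 1; 3 bumps 4 from row 2; 4 starts row 3. P = [[1], [3], [4]].
Insert 2: appended to row 1. P = [[1, 2], [3], [4]].

So P = [[1, 2], [3], [4]].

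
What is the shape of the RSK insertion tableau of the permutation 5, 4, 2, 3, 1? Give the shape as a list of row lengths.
Row-insert each entry into an empty tableau.

After inserting 5: P = [[5]].
After inserting 4: P = [[4], [5]].
After inserting 2: P = [[2], [4], [5]].
After inserting 3: P = [[2, 3], [4], [5]].
After inserting 1: P = [[1, 3], [2], [4], [5]].

The final insertion tableau P = [[1, 3], [2], [4], [5]] has shape [2, 1, 1, 1].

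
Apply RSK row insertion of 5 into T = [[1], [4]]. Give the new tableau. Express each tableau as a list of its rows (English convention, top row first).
[[1, 5], [4]]

5 is larger than every entry of row 1, so it is appended to row 1. The new tableau is [[1, 5], [4]].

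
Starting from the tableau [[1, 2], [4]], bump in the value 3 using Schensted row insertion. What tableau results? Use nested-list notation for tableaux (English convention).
3 is larger than every entry of row 1, so it is appended to row 1. The new tableau is [[1, 2, 3], [4]].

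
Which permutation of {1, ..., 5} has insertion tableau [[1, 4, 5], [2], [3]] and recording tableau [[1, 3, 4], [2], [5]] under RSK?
Reverse the RSK construction: for i from n down to 1, find the cell of Q containing i, remove the entry at that cell from P, and reverse-bump it up through P; the value ejected from row 1 is w(i).

Step i=5: Q has 5 at row 3, column 1; remove 3 from row 3 of P and reverse-bump: 3 enters row 2 and ejects 2; 2 enters row 1 and ejects 1. So w(5) = 1. P is now [[2, 4, 5], [3]].
Step i=4: Q has 4 at row 1, column 3; remove that cell from P, ejecting 5. So w(4) = 5. P is now [[2, 4], [3]].
Step i=3: Q has 3 at row 1, column 2; remove that cell from P, ejecting 4. So w(3) = 4. P is now [[2], [3]].
Step i=2: Q has 2 at row 2, column 1; remove 3 from row 2 of P and reverse-bump: 3 enters row 1 and ejects 2. So w(2) = 2. P is now [[3]].
Step i=1: Q has 1 at row 1, column 1; remove that cell from P, ejecting 3. So w(1) = 3. P is now [].

So w = 3 2 4 5 1.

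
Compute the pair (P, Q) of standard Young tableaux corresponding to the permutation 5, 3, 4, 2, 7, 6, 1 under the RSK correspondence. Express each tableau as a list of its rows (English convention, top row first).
P = [[1, 4, 6], [2, 7], [3], [5]], Q = [[1, 3, 5], [2, 6], [4], [7]]

Insert each entry of the permutation into P by Schensted row insertion, recording in Q the position of each new cell.

Insert 5: appended to row 1. P = [[5]].
Insert 3: 3 bumps 5 from row 1; 5 starts row 2. P = [[3], [5]].
Insert 4: appended to row 1. P = [[3, 4], [5]].
Insert 2: 2 bumps 3 from row 1; 3 bumps 5 from row 2; 5 starts row 3. P = [[2, 4], [3], [5]].
Insert 7: appended to row 1. P = [[2, 4, 7], [3], [5]].
Insert 6: 6 bumps 7 from row 1; 7 appends to row 2. P = [[2, 4, 6], [3, 7], [5]].
Insert 1: 1 bumps 2 from row 1; 2 bumps 3 from row 2; 3 bumps 5 from row 3; 5 starts row 4. P = [[1, 4, 6], [2, 7], [3], [5]].

So P = [[1, 4, 6], [2, 7], [3], [5]], Q = [[1, 3, 5], [2, 6], [4], [7]].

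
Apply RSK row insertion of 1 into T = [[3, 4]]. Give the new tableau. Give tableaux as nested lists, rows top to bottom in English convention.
[[1, 4], [3]]

In row 1, 1 replaces 3 (the leftmost entry greater than 1); 3 is bumped to row 2. 3 starts a new row 2. The new tableau is [[1, 4], [3]].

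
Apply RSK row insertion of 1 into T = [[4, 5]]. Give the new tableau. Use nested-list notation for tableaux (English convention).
[[1, 5], [4]]

In row 1, 1 replaces 4 (the leftmost entry greater than 1); 4 is bumped to row 2. 4 starts a new row 2. The new tableau is [[1, 5], [4]].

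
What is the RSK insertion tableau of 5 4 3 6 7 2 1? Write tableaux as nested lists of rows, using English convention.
P = [[1, 6, 7], [2], [3], [4], [5]]

Insert 5: appended to row 1. P = [[5]].
Insert 4: 4 bumps 5 from row 1; 5 starts row 2. P = [[4], [5]].
Insert 3: 3 bumps 4 from row 1; 4 bumps 5 from row 2; 5 starts row 3. P = [[3], [4], [5]].
Insert 6: appended to row 1. P = [[3, 6], [4], [5]].
Insert 7: appended to row 1. P = [[3, 6, 7], [4], [5]].
Insert 2: 2 bumps 3 from row 1; 3 bumps 4 from row 2; 4 bumps 5 from row 3; 5 starts row 4. P = [[2, 6, 7], [3], [4], [5]].
Insert 1: 1 bumps 2 from row 1; 2 bumps 3 from row 2; 3 bumps 4 from row 3; 4 bumps 5 from row 4; 5 starts row 5. P = [[1, 6, 7], [2], [3], [4], [5]].

So P = [[1, 6, 7], [2], [3], [4], [5]].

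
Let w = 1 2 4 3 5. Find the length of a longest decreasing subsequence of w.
2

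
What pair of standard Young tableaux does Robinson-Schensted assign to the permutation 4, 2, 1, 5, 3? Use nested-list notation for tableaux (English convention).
P = [[1, 3], [2, 5], [4]], Q = [[1, 4], [2, 5], [3]]

Insert each entry of the permutation into P by Schensted row insertion, recording in Q the position of each new cell.

Insert 4: appended to row 1. P = [[4]].
Insert 2: 2 bumps 4 from row 1; 4 starts row 2. P = [[2], [4]].
Insert 1: 1 bumps 2 from row 1; 2 bumps 4 from row 2; 4 starts row 3. P = [[1], [2], [4]].
Insert 5: appended to row 1. P = [[1, 5], [2], [4]].
Insert 3: 3 bumps 5 from row 1; 5 appends to row 2. P = [[1, 3], [2, 5], [4]].

So P = [[1, 3], [2, 5], [4]], Q = [[1, 4], [2, 5], [3]].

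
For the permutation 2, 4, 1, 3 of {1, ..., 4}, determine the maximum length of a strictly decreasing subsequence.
2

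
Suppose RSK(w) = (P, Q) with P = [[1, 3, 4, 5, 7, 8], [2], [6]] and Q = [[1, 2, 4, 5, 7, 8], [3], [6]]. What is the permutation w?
2 6 3 4 5 1 7 8

Reverse the RSK construction: for i from n down to 1, find the cell of Q containing i, remove the entry at that cell from P, and reverse-bump it up through P; the value ejected from row 1 is w(i).

Step i=8: Q has 8 at row 1, column 6; remove that cell from P, ejecting 8. So w(8) = 8. P is now [[1, 3, 4, 5, 7], [2], [6]].
Step i=7: Q has 7 at row 1, column 5; remove that cell from P, ejecting 7. So w(7) = 7. P is now [[1, 3, 4, 5], [2], [6]].
Step i=6: Q has 6 at row 3, column 1; remove 6 from row 3 of P and reverse-bump: 6 enters row 2 and ejects 2; 2 enters row 1 and ejects 1. So w(6) = 1. P is now [[2, 3, 4, 5], [6]].
Step i=5: Q has 5 at row 1, column 4; remove that cell from P, ejecting 5. So w(5) = 5. P is now [[2, 3, 4], [6]].
Step i=4: Q has 4 at row 1, column 3; remove that cell from P, ejecting 4. So w(4) = 4. P is now [[2, 3], [6]].
Step i=3: Q has 3 at row 2, column 1; remove 6 from row 2 of P and reverse-bump: 6 enters row 1 and ejects 3. So w(3) = 3. P is now [[2, 6]].
Step i=2: Q has 2 at row 1, column 2; remove that cell from P, ejecting 6. So w(2) = 6. P is now [[2]].
Step i=1: Q has 1 at row 1, column 1; remove that cell from P, ejecting 2. So w(1) = 2. P is now [].

So w = 2 6 3 4 5 1 7 8.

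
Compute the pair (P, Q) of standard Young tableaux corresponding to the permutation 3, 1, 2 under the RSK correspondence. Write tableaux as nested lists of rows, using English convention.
Insert each entry of the permutation into P by Schensted row insertion, recording in Q the position of each new cell.

Insert 3: appended to row 1. P = [[3]].
Insert 1: 1 bumps 3 from row 1; 3 starts row 2. P = [[1], [3]].
Insert 2: appended to row 1. P = [[1, 2], [3]].

So P = [[1, 2], [3]], Q = [[1, 3], [2]].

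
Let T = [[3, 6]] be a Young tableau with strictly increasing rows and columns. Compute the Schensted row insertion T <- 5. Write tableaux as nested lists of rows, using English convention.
[[3, 5], [6]]

In row 1, 5 replaces 6 (the leftmost entry greater than 5); 6 is bumped to row 2. 6 starts a new row 2. The new tableau is [[3, 5], [6]].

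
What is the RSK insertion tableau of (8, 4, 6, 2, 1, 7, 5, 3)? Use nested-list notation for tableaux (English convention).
Insert 8: appended to row 1. P = [[8]].
Insert 4: 4 bumps 8 from row 1; 8 starts row 2. P = [[4], [8]].
Insert 6: appended to row 1. P = [[4, 6], [8]].
Insert 2: 2 bumps 4 from row 1; 4 bumps 8 from row 2; 8 starts row 3. P = [[2, 6], [4], [8]].
Insert 1: 1 bumps 2 from row 1; 2 bumps 4 from row 2; 4 bumps 8 from row 3; 8 starts row 4. P = [[1, 6], [2], [4], [8]].
Insert 7: appended to row 1. P = [[1, 6, 7], [2], [4], [8]].
Insert 5: 5 bumps 6 from row 1; 6 appends to row 2. P = [[1, 5, 7], [2, 6], [4], [8]].
Insert 3: 3 bumps 5 from row 1; 5 bumps 6 from row 2; 6 appends to row 3. P = [[1, 3, 7], [2, 5], [4, 6], [8]].

So P = [[1, 3, 7], [2, 5], [4, 6], [8]].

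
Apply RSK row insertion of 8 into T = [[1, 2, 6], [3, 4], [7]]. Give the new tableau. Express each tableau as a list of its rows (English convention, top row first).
[[1, 2, 6, 8], [3, 4], [7]]

8 is larger than every entry of row 1, so it is appended to row 1. The new tableau is [[1, 2, 6, 8], [3, 4], [7]].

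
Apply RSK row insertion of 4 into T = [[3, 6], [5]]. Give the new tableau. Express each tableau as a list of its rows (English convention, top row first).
[[3, 4], [5, 6]]

In row 1, 4 replaces 6 (the leftmost entry greater than 4); 6 is bumped to row 2. 6 is appended to row 2. The new tableau is [[3, 4], [5, 6]].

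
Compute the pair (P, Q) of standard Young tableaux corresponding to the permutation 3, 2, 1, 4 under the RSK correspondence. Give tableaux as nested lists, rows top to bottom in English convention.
P = [[1, 4], [2], [3]], Q = [[1, 4], [2], [3]]

Insert each entry of the permutation into P by Schensted row insertion, recording in Q the position of each new cell.

Insert 3: appended to row 1. P = [[3]].
Insert 2: 2 bumps 3 from row 1; 3 starts row 2. P = [[2], [3]].
Insert 1: 1 bumps 2 from row 1; 2 bumps 3 from row 2; 3 starts row 3. P = [[1], [2], [3]].
Insert 4: appended to row 1. P = [[1, 4], [2], [3]].

So P = [[1, 4], [2], [3]], Q = [[1, 4], [2], [3]].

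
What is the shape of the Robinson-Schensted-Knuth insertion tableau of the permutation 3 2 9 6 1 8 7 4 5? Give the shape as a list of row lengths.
Row-insert each entry into an empty tableau.

After inserting 3: P = [[3]].
After inserting 2: P = [[2], [3]].
After inserting 9: P = [[2, 9], [3]].
After inserting 6: P = [[2, 6], [3, 9]].
After inserting 1: P = [[1, 6], [2, 9], [3]].
After inserting 8: P = [[1, 6, 8], [2, 9], [3]].
After inserting 7: P = [[1, 6, 7], [2, 8], [3, 9]].
After inserting 4: P = [[1, 4, 7], [2, 6], [3, 8], [9]].
After inserting 5: P = [[1, 4, 5], [2, 6, 7], [3, 8], [9]].

The final insertion tableau P = [[1, 4, 5], [2, 6, 7], [3, 8], [9]] has shape [3, 3, 2, 1].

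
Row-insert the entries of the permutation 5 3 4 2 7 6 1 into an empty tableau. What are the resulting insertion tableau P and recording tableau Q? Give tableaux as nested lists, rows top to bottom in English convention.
P = [[1, 4, 6], [2, 7], [3], [5]], Q = [[1, 3, 5], [2, 6], [4], [7]]

Insert each entry of the permutation into P by Schensted row insertion, recording in Q the position of each new cell.

After inserting 5: P = [[5]].
After inserting 3: P = [[3], [5]].
After inserting 4: P = [[3, 4], [5]].
After inserting 2: P = [[2, 4], [3], [5]].
After inserting 7: P = [[2, 4, 7], [3], [5]].
After inserting 6: P = [[2, 4, 6], [3, 7], [5]].
After inserting 1: P = [[1, 4, 6], [2, 7], [3], [5]].

So P = [[1, 4, 6], [2, 7], [3], [5]], Q = [[1, 3, 5], [2, 6], [4], [7]].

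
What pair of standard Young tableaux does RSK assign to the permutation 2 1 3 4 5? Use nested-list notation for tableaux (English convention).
P = [[1, 3, 4, 5], [2]], Q = [[1, 3, 4, 5], [2]]

Insert each entry of the permutation into P by Schensted row insertion, recording in Q the position of each new cell.

Insert 2: appended to row 1. P = [[2]], Q = [[1]].
Insert 1: 1 bumps 2 from row 1; 2 starts row 2. P = [[1], [2]], Q = [[1], [2]].
Insert 3: appended to row 1. P = [[1, 3], [2]], Q = [[1, 3], [2]].
Insert 4: appended to row 1. P = [[1, 3, 4], [2]], Q = [[1, 3, 4], [2]].
Insert 5: appended to row 1. P = [[1, 3, 4, 5], [2]], Q = [[1, 3, 4, 5], [2]].

So P = [[1, 3, 4, 5], [2]], Q = [[1, 3, 4, 5], [2]].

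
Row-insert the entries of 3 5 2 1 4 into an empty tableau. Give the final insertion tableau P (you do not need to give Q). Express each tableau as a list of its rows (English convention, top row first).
P = [[1, 4], [2, 5], [3]]

Insert 3: appended to row 1. P = [[3]].
Insert 5: appended to row 1. P = [[3, 5]].
Insert 2: 2 bumps 3 from row 1; 3 starts row 2. P = [[2, 5], [3]].
Insert 1: 1 bumps 2 from row 1; 2 bumps 3 from row 2; 3 starts row 3. P = [[1, 5], [2], [3]].
Insert 4: 4 bumps 5 from row 1; 5 appends to row 2. P = [[1, 4], [2, 5], [3]].

So P = [[1, 4], [2, 5], [3]].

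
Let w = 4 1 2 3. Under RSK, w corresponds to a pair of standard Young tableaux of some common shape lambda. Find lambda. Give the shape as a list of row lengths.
RSK row insertion gives P = [[1, 2, 3], [4]], which has shape [3, 1].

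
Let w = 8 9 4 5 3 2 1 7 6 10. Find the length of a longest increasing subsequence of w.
4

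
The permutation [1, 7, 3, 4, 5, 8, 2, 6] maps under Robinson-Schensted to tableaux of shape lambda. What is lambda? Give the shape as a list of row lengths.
[5, 2, 1]

Row-insert each entry into an empty tableau.

After inserting 1: P = [[1]].
After inserting 7: P = [[1, 7]].
After inserting 3: P = [[1, 3], [7]].
After inserting 4: P = [[1, 3, 4], [7]].
After inserting 5: P = [[1, 3, 4, 5], [7]].
After inserting 8: P = [[1, 3, 4, 5, 8], [7]].
After inserting 2: P = [[1, 2, 4, 5, 8], [3], [7]].
After inserting 6: P = [[1, 2, 4, 5, 6], [3, 8], [7]].

The final insertion tableau P = [[1, 2, 4, 5, 6], [3, 8], [7]] has shape [5, 2, 1].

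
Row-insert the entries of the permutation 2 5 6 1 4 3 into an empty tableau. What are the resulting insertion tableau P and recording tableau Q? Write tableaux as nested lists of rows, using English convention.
Insert each entry of the permutation into P by Schensted row insertion, recording in Q the position of each new cell.

Insert 2: appended to row 1. P = [[2]], Q = [[1]].
Insert 5: appended to row 1. P = [[2, 5]], Q = [[1, 2]].
Insert 6: appended to row 1. P = [[2, 5, 6]], Q = [[1, 2, 3]].
Insert 1: 1 bumps 2 from row 1; 2 starts row 2. P = [[1, 5, 6], [2]], Q = [[1, 2, 3], [4]].
Insert 4: 4 bumps 5 from row 1; 5 appends to row 2. P = [[1, 4, 6], [2, 5]], Q = [[1, 2, 3], [4, 5]].
Insert 3: 3 bumps 4 from row 1; 4 bumps 5 from row 2; 5 starts row 3. P = [[1, 3, 6], [2, 4], [5]], Q = [[1, 2, 3], [4, 5], [6]].

So P = [[1, 3, 6], [2, 4], [5]], Q = [[1, 2, 3], [4, 5], [6]].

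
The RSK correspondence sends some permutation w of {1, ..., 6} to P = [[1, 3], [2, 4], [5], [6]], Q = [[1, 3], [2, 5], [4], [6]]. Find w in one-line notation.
Reverse the RSK construction: for i from n down to 1, find the cell of Q containing i, remove the entry at that cell from P, and reverse-bump it up through P; the value ejected from row 1 is w(i).

Step i=6: Q has 6 at row 4, column 1; remove 6 from row 4 of P and reverse-bump: 6 enters row 3 and ejects 5; 5 enters row 2 and ejects 4; 4 enters row 1 and ejects 3. So w(6) = 3. P is now [[1, 4], [2, 5], [6]].
Step i=5: Q has 5 at row 2, column 2; remove 5 from row 2 of P and reverse-bump: 5 enters row 1 and ejects 4. So w(5) = 4. P is now [[1, 5], [2], [6]].
Step i=4: Q has 4 at row 3, column 1; remove 6 from row 3 of P and reverse-bump: 6 enters row 2 and ejects 2; 2 enters row 1 and ejects 1. So w(4) = 1. P is now [[2, 5], [6]].
Step i=3: Q has 3 at row 1, column 2; remove that cell from P, ejecting 5. So w(3) = 5. P is now [[2], [6]].
Step i=2: Q has 2 at row 2, column 1; remove 6 from row 2 of P and reverse-bump: 6 enters row 1 and ejects 2. So w(2) = 2. P is now [[6]].
Step i=1: Q has 1 at row 1, column 1; remove that cell from P, ejecting 6. So w(1) = 6. P is now [].

So w = 6 2 5 1 4 3.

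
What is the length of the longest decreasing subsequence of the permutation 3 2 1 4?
3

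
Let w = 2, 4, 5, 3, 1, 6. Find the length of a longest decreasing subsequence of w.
3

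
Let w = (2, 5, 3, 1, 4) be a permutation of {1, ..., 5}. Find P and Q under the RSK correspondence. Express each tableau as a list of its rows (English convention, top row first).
Insert each entry of the permutation into P by Schensted row insertion, recording in Q the position of each new cell.

Insert 2: appended to row 1. P = [[2]].
Insert 5: appended to row 1. P = [[2, 5]].
Insert 3: 3 bumps 5 from row 1; 5 starts row 2. P = [[2, 3], [5]].
Insert 1: 1 bumps 2 from row 1; 2 bumps 5 from row 2; 5 starts row 3. P = [[1, 3], [2], [5]].
Insert 4: appended to row 1. P = [[1, 3, 4], [2], [5]].

So P = [[1, 3, 4], [2], [5]], Q = [[1, 2, 5], [3], [4]].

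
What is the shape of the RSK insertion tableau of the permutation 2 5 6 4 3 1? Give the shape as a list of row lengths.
Row-insert each entry into an empty tableau.

After inserting 2: P = [[2]].
After inserting 5: P = [[2, 5]].
After inserting 6: P = [[2, 5, 6]].
After inserting 4: P = [[2, 4, 6], [5]].
After inserting 3: P = [[2, 3, 6], [4], [5]].
After inserting 1: P = [[1, 3, 6], [2], [4], [5]].

The final insertion tableau P = [[1, 3, 6], [2], [4], [5]] has shape [3, 1, 1, 1].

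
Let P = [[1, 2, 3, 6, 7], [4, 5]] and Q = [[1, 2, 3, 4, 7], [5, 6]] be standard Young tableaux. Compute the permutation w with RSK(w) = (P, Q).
1 4 5 6 2 3 7

Reverse the RSK construction: for i from n down to 1, find the cell of Q containing i, remove the entry at that cell from P, and reverse-bump it up through P; the value ejected from row 1 is w(i).

Step i=7: Q has 7 at row 1, column 5; remove that cell from P, ejecting 7. So w(7) = 7. P is now [[1, 2, 3, 6], [4, 5]].
Step i=6: Q has 6 at row 2, column 2; remove 5 from row 2 of P and reverse-bump: 5 enters row 1 and ejects 3. So w(6) = 3. P is now [[1, 2, 5, 6], [4]].
Step i=5: Q has 5 at row 2, column 1; remove 4 from row 2 of P and reverse-bump: 4 enters row 1 and ejects 2. So w(5) = 2. P is now [[1, 4, 5, 6]].
Step i=4: Q has 4 at row 1, column 4; remove that cell from P, ejecting 6. So w(4) = 6. P is now [[1, 4, 5]].
Step i=3: Q has 3 at row 1, column 3; remove that cell from P, ejecting 5. So w(3) = 5. P is now [[1, 4]].
Step i=2: Q has 2 at row 1, column 2; remove that cell from P, ejecting 4. So w(2) = 4. P is now [[1]].
Step i=1: Q has 1 at row 1, column 1; remove that cell from P, ejecting 1. So w(1) = 1. P is now [].

So w = 1 4 5 6 2 3 7.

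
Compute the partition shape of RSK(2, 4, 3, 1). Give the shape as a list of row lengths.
Row-insert each entry into an empty tableau.

After inserting 2: P = [[2]].
After inserting 4: P = [[2, 4]].
After inserting 3: P = [[2, 3], [4]].
After inserting 1: P = [[1, 3], [2], [4]].

The final insertion tableau P = [[1, 3], [2], [4]] has shape [2, 1, 1].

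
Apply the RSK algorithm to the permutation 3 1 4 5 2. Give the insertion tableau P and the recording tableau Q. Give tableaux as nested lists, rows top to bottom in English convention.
P = [[1, 2, 5], [3, 4]], Q = [[1, 3, 4], [2, 5]]

Insert each entry of the permutation into P by Schensted row insertion, recording in Q the position of each new cell.

Insert 3: appended to row 1. P = [[3]].
Insert 1: 1 bumps 3 from row 1; 3 starts row 2. P = [[1], [3]].
Insert 4: appended to row 1. P = [[1, 4], [3]].
Insert 5: appended to row 1. P = [[1, 4, 5], [3]].
Insert 2: 2 bumps 4 from row 1; 4 appends to row 2. P = [[1, 2, 5], [3, 4]].

So P = [[1, 2, 5], [3, 4]], Q = [[1, 3, 4], [2, 5]].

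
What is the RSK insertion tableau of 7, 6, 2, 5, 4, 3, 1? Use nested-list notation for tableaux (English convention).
P = [[1, 3], [2], [4], [5], [6], [7]]

Insert 7: appended to row 1. P = [[7]].
Insert 6: 6 bumps 7 from row 1; 7 starts row 2. P = [[6], [7]].
Insert 2: 2 bumps 6 from row 1; 6 bumps 7 from row 2; 7 starts row 3. P = [[2], [6], [7]].
Insert 5: appended to row 1. P = [[2, 5], [6], [7]].
Insert 4: 4 bumps 5 from row 1; 5 bumps 6 from row 2; 6 bumps 7 from row 3; 7 starts row 4. P = [[2, 4], [5], [6], [7]].
Insert 3: 3 bumps 4 from row 1; 4 bumps 5 from row 2; 5 bumps 6 from row 3; 6 bumps 7 from row 4; 7 starts row 5. P = [[2, 3], [4], [5], [6], [7]].
Insert 1: 1 bumps 2 from row 1; 2 bumps 4 from row 2; 4 bumps 5 from row 3; 5 bumps 6 from row 4; 6 bumps 7 from row 5; 7 starts row 6. P = [[1, 3], [2], [4], [5], [6], [7]].

So P = [[1, 3], [2], [4], [5], [6], [7]].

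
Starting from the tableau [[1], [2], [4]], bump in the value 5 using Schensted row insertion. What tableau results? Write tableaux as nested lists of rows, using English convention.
[[1, 5], [2], [4]]

5 is larger than every entry of row 1, so it is appended to row 1. The new tableau is [[1, 5], [2], [4]].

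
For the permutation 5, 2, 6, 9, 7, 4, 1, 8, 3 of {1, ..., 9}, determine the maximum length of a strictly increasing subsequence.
4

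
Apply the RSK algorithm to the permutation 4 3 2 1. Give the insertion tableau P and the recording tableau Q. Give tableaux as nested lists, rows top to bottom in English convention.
P = [[1], [2], [3], [4]], Q = [[1], [2], [3], [4]]

Insert each entry of the permutation into P by Schensted row insertion, recording in Q the position of each new cell.

Insert 4: appended to row 1. P = [[4]], Q = [[1]].
Insert 3: 3 bumps 4 from row 1; 4 starts row 2. P = [[3], [4]], Q = [[1], [2]].
Insert 2: 2 bumps 3 from row 1; 3 bumps 4 from row 2; 4 starts row 3. P = [[2], [3], [4]], Q = [[1], [2], [3]].
Insert 1: 1 bumps 2 from row 1; 2 bumps 3 from row 2; 3 bumps 4 from row 3; 4 starts row 4. P = [[1], [2], [3], [4]], Q = [[1], [2], [3], [4]].

So P = [[1], [2], [3], [4]], Q = [[1], [2], [3], [4]].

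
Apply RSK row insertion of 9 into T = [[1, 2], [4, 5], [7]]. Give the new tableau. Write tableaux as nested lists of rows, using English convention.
[[1, 2, 9], [4, 5], [7]]

9 is larger than every entry of row 1, so it is appended to row 1. The new tableau is [[1, 2, 9], [4, 5], [7]].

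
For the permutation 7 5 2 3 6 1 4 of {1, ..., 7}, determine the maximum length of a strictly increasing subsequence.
3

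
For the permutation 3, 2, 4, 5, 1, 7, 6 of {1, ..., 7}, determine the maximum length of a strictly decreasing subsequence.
3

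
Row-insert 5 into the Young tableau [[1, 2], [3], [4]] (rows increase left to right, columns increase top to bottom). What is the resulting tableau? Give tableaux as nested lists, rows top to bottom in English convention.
[[1, 2, 5], [3], [4]]

5 is larger than every entry of row 1, so it is appended to row 1. The new tableau is [[1, 2, 5], [3], [4]].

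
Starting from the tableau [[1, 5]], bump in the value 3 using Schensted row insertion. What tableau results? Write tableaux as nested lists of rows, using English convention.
In row 1, 3 replaces 5 (the leftmost entry greater than 3); 5 is bumped to row 2. 5 starts a new row 2. The new tableau is [[1, 3], [5]].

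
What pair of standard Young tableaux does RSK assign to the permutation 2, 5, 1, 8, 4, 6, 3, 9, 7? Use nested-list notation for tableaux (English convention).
P = [[1, 3, 6, 7], [2, 4, 8, 9], [5]], Q = [[1, 2, 4, 8], [3, 5, 6, 9], [7]]

Insert each entry of the permutation into P by Schensted row insertion, recording in Q the position of each new cell.

Insert 2: appended to row 1. P = [[2]], Q = [[1]].
Insert 5: appended to row 1. P = [[2, 5]], Q = [[1, 2]].
Insert 1: 1 bumps 2 from row 1; 2 starts row 2. P = [[1, 5], [2]], Q = [[1, 2], [3]].
Insert 8: appended to row 1. P = [[1, 5, 8], [2]], Q = [[1, 2, 4], [3]].
Insert 4: 4 bumps 5 from row 1; 5 appends to row 2. P = [[1, 4, 8], [2, 5]], Q = [[1, 2, 4], [3, 5]].
Insert 6: 6 bumps 8 from row 1; 8 appends to row 2. P = [[1, 4, 6], [2, 5, 8]], Q = [[1, 2, 4], [3, 5, 6]].
Insert 3: 3 bumps 4 from row 1; 4 bumps 5 from row 2; 5 starts row 3. P = [[1, 3, 6], [2, 4, 8], [5]], Q = [[1, 2, 4], [3, 5, 6], [7]].
Insert 9: appended to row 1. P = [[1, 3, 6, 9], [2, 4, 8], [5]], Q = [[1, 2, 4, 8], [3, 5, 6], [7]].
Insert 7: 7 bumps 9 from row 1; 9 appends to row 2. P = [[1, 3, 6, 7], [2, 4, 8, 9], [5]], Q = [[1, 2, 4, 8], [3, 5, 6, 9], [7]].

So P = [[1, 3, 6, 7], [2, 4, 8, 9], [5]], Q = [[1, 2, 4, 8], [3, 5, 6, 9], [7]].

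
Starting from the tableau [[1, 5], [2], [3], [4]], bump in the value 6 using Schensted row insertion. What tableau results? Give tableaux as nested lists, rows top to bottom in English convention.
[[1, 5, 6], [2], [3], [4]]

6 is larger than every entry of row 1, so it is appended to row 1. The new tableau is [[1, 5, 6], [2], [3], [4]].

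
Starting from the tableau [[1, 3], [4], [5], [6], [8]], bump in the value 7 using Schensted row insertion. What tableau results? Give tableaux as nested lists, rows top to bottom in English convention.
7 is larger than every entry of row 1, so it is appended to row 1. The new tableau is [[1, 3, 7], [4], [5], [6], [8]].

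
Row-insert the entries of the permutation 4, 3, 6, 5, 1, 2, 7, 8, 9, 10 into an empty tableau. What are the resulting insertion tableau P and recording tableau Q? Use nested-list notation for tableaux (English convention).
Insert each entry of the permutation into P by Schensted row insertion, recording in Q the position of each new cell.

Insert 4: appended to row 1. P = [[4]], Q = [[1]].
Insert 3: 3 bumps 4 from row 1; 4 starts row 2. P = [[3], [4]], Q = [[1], [2]].
Insert 6: appended to row 1. P = [[3, 6], [4]], Q = [[1, 3], [2]].
Insert 5: 5 bumps 6 from row 1; 6 appends to row 2. P = [[3, 5], [4, 6]], Q = [[1, 3], [2, 4]].
Insert 1: 1 bumps 3 from row 1; 3 bumps 4 from row 2; 4 starts row 3. P = [[1, 5], [3, 6], [4]], Q = [[1, 3], [2, 4], [5]].
Insert 2: 2 bumps 5 from row 1; 5 bumps 6 from row 2; 6 appends to row 3. P = [[1, 2], [3, 5], [4, 6]], Q = [[1, 3], [2, 4], [5, 6]].
Insert 7: appended to row 1. P = [[1, 2, 7], [3, 5], [4, 6]], Q = [[1, 3, 7], [2, 4], [5, 6]].
Insert 8: appended to row 1. P = [[1, 2, 7, 8], [3, 5], [4, 6]], Q = [[1, 3, 7, 8], [2, 4], [5, 6]].
Insert 9: appended to row 1. P = [[1, 2, 7, 8, 9], [3, 5], [4, 6]], Q = [[1, 3, 7, 8, 9], [2, 4], [5, 6]].
Insert 10: appended to row 1. P = [[1, 2, 7, 8, 9, 10], [3, 5], [4, 6]], Q = [[1, 3, 7, 8, 9, 10], [2, 4], [5, 6]].

So P = [[1, 2, 7, 8, 9, 10], [3, 5], [4, 6]], Q = [[1, 3, 7, 8, 9, 10], [2, 4], [5, 6]].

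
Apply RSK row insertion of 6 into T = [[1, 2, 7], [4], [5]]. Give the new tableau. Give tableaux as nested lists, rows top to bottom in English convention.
[[1, 2, 6], [4, 7], [5]]

In row 1, 6 replaces 7 (the leftmost entry greater than 6); 7 is bumped to row 2. 7 is appended to row 2. The new tableau is [[1, 2, 6], [4, 7], [5]].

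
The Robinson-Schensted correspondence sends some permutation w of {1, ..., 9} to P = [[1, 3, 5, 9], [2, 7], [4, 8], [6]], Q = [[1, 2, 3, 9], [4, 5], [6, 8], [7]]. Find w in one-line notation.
2 6 8 4 7 3 1 5 9

Reverse the RSK construction: for i from n down to 1, find the cell of Q containing i, remove the entry at that cell from P, and reverse-bump it up through P; the value ejected from row 1 is w(i).

Step i=9: Q has 9 at row 1, column 4; remove that cell from P, ejecting 9. So w(9) = 9. P is now [[1, 3, 5], [2, 7], [4, 8], [6]].
Step i=8: Q has 8 at row 3, column 2; remove 8 from row 3 of P and reverse-bump: 8 enters row 2 and ejects 7; 7 enters row 1 and ejects 5. So w(8) = 5. P is now [[1, 3, 7], [2, 8], [4], [6]].
Step i=7: Q has 7 at row 4, column 1; remove 6 from row 4 of P and reverse-bump: 6 enters row 3 and ejects 4; 4 enters row 2 and ejects 2; 2 enters row 1 and ejects 1. So w(7) = 1. P is now [[2, 3, 7], [4, 8], [6]].
Step i=6: Q has 6 at row 3, column 1; remove 6 from row 3 of P and reverse-bump: 6 enters row 2 and ejects 4; 4 enters row 1 and ejects 3. So w(6) = 3. P is now [[2, 4, 7], [6, 8]].
Step i=5: Q has 5 at row 2, column 2; remove 8 from row 2 of P and reverse-bump: 8 enters row 1 and ejects 7. So w(5) = 7. P is now [[2, 4, 8], [6]].
Step i=4: Q has 4 at row 2, column 1; remove 6 from row 2 of P and reverse-bump: 6 enters row 1 and ejects 4. So w(4) = 4. P is now [[2, 6, 8]].
Step i=3: Q has 3 at row 1, column 3; remove that cell from P, ejecting 8. So w(3) = 8. P is now [[2, 6]].
Step i=2: Q has 2 at row 1, column 2; remove that cell from P, ejecting 6. So w(2) = 6. P is now [[2]].
Step i=1: Q has 1 at row 1, column 1; remove that cell from P, ejecting 2. So w(1) = 2. P is now [].

So w = 2 6 8 4 7 3 1 5 9.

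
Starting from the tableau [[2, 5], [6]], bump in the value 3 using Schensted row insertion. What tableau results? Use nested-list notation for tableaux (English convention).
[[2, 3], [5], [6]]

In row 1, 3 replaces 5 (the leftmost entry greater than 3); 5 is bumped to row 2. In row 2, 5 replaces 6 (the leftmost entry greater than 5); 6 is bumped to row 3. 6 starts a new row 3. The new tableau is [[2, 3], [5], [6]].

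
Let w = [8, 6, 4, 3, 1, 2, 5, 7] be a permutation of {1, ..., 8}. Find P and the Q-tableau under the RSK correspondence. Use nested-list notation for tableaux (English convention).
P = [[1, 2, 5, 7], [3], [4], [6], [8]], Q = [[1, 6, 7, 8], [2], [3], [4], [5]]

Insert each entry of the permutation into P by Schensted row insertion, recording in Q the position of each new cell.

After inserting 8: P = [[8]].
After inserting 6: P = [[6], [8]].
After inserting 4: P = [[4], [6], [8]].
After inserting 3: P = [[3], [4], [6], [8]].
After inserting 1: P = [[1], [3], [4], [6], [8]].
After inserting 2: P = [[1, 2], [3], [4], [6], [8]].
After inserting 5: P = [[1, 2, 5], [3], [4], [6], [8]].
After inserting 7: P = [[1, 2, 5, 7], [3], [4], [6], [8]].

So P = [[1, 2, 5, 7], [3], [4], [6], [8]], Q = [[1, 6, 7, 8], [2], [3], [4], [5]].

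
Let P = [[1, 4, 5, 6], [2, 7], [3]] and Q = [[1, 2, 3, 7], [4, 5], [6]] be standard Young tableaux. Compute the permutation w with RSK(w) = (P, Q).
3 4 7 2 5 1 6

Reverse the RSK construction: for i from n down to 1, find the cell of Q containing i, remove the entry at that cell from P, and reverse-bump it up through P; the value ejected from row 1 is w(i).

Step i=7: Q has 7 at row 1, column 4; remove that cell from P, ejecting 6. So w(7) = 6. P is now [[1, 4, 5], [2, 7], [3]].
Step i=6: Q has 6 at row 3, column 1; remove 3 from row 3 of P and reverse-bump: 3 enters row 2 and ejects 2; 2 enters row 1 and ejects 1. So w(6) = 1. P is now [[2, 4, 5], [3, 7]].
Step i=5: Q has 5 at row 2, column 2; remove 7 from row 2 of P and reverse-bump: 7 enters row 1 and ejects 5. So w(5) = 5. P is now [[2, 4, 7], [3]].
Step i=4: Q has 4 at row 2, column 1; remove 3 from row 2 of P and reverse-bump: 3 enters row 1 and ejects 2. So w(4) = 2. P is now [[3, 4, 7]].
Step i=3: Q has 3 at row 1, column 3; remove that cell from P, ejecting 7. So w(3) = 7. P is now [[3, 4]].
Step i=2: Q has 2 at row 1, column 2; remove that cell from P, ejecting 4. So w(2) = 4. P is now [[3]].
Step i=1: Q has 1 at row 1, column 1; remove that cell from P, ejecting 3. So w(1) = 3. P is now [].

So w = 3 4 7 2 5 1 6.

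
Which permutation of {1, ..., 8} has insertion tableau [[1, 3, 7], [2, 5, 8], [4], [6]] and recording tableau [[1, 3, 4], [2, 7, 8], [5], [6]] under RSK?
6 4 5 8 2 1 3 7

Reverse RSK: for i = n, n-1, ..., 1, locate i in Q, remove the corresponding corner cell from P, and reverse-bump its entry up through P; the value ejected from row 1 is w(i).

So w = 6 4 5 8 2 1 3 7.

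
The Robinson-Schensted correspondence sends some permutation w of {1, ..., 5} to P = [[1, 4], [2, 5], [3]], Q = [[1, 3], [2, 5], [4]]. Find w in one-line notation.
3 2 5 1 4

Reverse the RSK construction: for i from n down to 1, find the cell of Q containing i, remove the entry at that cell from P, and reverse-bump it up through P; the value ejected from row 1 is w(i).

Step i=5: Q has 5 at row 2, column 2; remove 5 from row 2 of P and reverse-bump: 5 enters row 1 and ejects 4. So w(5) = 4. P is now [[1, 5], [2], [3]].
Step i=4: Q has 4 at row 3, column 1; remove 3 from row 3 of P and reverse-bump: 3 enters row 2 and ejects 2; 2 enters row 1 and ejects 1. So w(4) = 1. P is now [[2, 5], [3]].
Step i=3: Q has 3 at row 1, column 2; remove that cell from P, ejecting 5. So w(3) = 5. P is now [[2], [3]].
Step i=2: Q has 2 at row 2, column 1; remove 3 from row 2 of P and reverse-bump: 3 enters row 1 and ejects 2. So w(2) = 2. P is now [[3]].
Step i=1: Q has 1 at row 1, column 1; remove that cell from P, ejecting 3. So w(1) = 3. P is now [].

So w = 3 2 5 1 4.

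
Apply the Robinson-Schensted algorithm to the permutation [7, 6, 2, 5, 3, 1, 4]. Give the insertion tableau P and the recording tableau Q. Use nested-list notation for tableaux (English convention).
Insert each entry of the permutation into P by Schensted row insertion, recording in Q the position of each new cell.

Insert 7: appended to row 1. P = [[7]].
Insert 6: 6 bumps 7 from row 1; 7 starts row 2. P = [[6], [7]].
Insert 2: 2 bumps 6 from row 1; 6 bumps 7 from row 2; 7 starts row 3. P = [[2], [6], [7]].
Insert 5: appended to row 1. P = [[2, 5], [6], [7]].
Insert 3: 3 bumps 5 from row 1; 5 bumps 6 from row 2; 6 bumps 7 from row 3; 7 starts row 4. P = [[2, 3], [5], [6], [7]].
Insert 1: 1 bumps 2 from row 1; 2 bumps 5 from row 2; 5 bumps 6 from row 3; 6 bumps 7 from row 4; 7 starts row 5. P = [[1, 3], [2], [5], [6], [7]].
Insert 4: appended to row 1. P = [[1, 3, 4], [2], [5], [6], [7]].

So P = [[1, 3, 4], [2], [5], [6], [7]], Q = [[1, 4, 7], [2], [3], [5], [6]].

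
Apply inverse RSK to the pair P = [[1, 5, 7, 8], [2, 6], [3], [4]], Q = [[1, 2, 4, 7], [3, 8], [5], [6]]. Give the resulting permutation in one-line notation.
Reverse RSK: for i = n, n-1, ..., 1, locate i in Q, remove the corresponding corner cell from P, and reverse-bump its entry up through P; the value ejected from row 1 is w(i).

So w = 4 6 3 7 2 1 8 5.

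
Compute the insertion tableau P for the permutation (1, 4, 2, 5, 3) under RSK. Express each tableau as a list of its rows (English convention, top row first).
Insert 1: appended to row 1. P = [[1]].
Insert 4: appended to row 1. P = [[1, 4]].
Insert 2: 2 bumps 4 from row 1; 4 starts row 2. P = [[1, 2], [4]].
Insert 5: appended to row 1. P = [[1, 2, 5], [4]].
Insert 3: 3 bumps 5 from row 1; 5 appends to row 2. P = [[1, 2, 3], [4, 5]].

So P = [[1, 2, 3], [4, 5]].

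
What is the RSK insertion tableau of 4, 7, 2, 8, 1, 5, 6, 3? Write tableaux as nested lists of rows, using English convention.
P = [[1, 3, 6], [2, 5, 8], [4, 7]]

Insert 4: appended to row 1. P = [[4]].
Insert 7: appended to row 1. P = [[4, 7]].
Insert 2: 2 bumps 4 from row 1; 4 starts row 2. P = [[2, 7], [4]].
Insert 8: appended to row 1. P = [[2, 7, 8], [4]].
Insert 1: 1 bumps 2 from row 1; 2 bumps 4 from row 2; 4 starts row 3. P = [[1, 7, 8], [2], [4]].
Insert 5: 5 bumps 7 from row 1; 7 appends to row 2. P = [[1, 5, 8], [2, 7], [4]].
Insert 6: 6 bumps 8 from row 1; 8 appends to row 2. P = [[1, 5, 6], [2, 7, 8], [4]].
Insert 3: 3 bumps 5 from row 1; 5 bumps 7 from row 2; 7 appends to row 3. P = [[1, 3, 6], [2, 5, 8], [4, 7]].

So P = [[1, 3, 6], [2, 5, 8], [4, 7]].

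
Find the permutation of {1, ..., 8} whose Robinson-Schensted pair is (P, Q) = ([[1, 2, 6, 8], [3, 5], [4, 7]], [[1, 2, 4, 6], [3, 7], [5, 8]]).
Reverse RSK: for i = n, n-1, ..., 1, locate i in Q, remove the corresponding corner cell from P, and reverse-bump its entry up through P; the value ejected from row 1 is w(i).

So w = 4 5 3 7 1 8 6 2.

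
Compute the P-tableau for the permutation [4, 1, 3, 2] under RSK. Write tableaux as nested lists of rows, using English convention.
P = [[1, 2], [3], [4]]

Insert 4: appended to row 1. P = [[4]].
Insert 1: 1 bumps 4 from row 1; 4 starts row 2. P = [[1], [4]].
Insert 3: appended to row 1. P = [[1, 3], [4]].
Insert 2: 2 bumps 3 from row 1; 3 bumps 4 from row 2; 4 starts row 3. P = [[1, 2], [3], [4]].

So P = [[1, 2], [3], [4]].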